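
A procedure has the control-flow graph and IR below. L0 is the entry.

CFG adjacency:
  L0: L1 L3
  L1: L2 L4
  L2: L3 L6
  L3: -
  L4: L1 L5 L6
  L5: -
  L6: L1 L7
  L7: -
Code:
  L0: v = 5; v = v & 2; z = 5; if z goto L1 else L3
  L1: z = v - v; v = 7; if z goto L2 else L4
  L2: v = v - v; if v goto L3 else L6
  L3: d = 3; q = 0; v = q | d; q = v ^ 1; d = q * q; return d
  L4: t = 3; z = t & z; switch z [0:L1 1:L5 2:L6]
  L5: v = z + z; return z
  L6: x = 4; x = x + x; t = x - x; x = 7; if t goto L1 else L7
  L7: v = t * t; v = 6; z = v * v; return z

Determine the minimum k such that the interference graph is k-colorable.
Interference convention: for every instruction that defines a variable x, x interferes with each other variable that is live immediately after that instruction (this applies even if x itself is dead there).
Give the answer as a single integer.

Answer: 3

Working:
Per-block:
  L0: {v,z} / ∅
  L1: {v,z} / {v}
  L2: {v} / {v}
  L3: {d,q,v} / ∅
  L4: {t,z} / {z}
  L5: {v} / {z}
  L6: {t,x} / ∅
  L7: {v,z} / {t}

Live sets:
  L0 li=∅ lo={v}
  L1 li={v} lo={v,z}
  L2 li={v} lo={v}
  L3 li=∅ lo=∅
  L4 li={v,z} lo={v,z}
  L5 li={z} lo=∅
  L6 li={v} lo={t,v}
  L7 li={t} lo=∅

Conflict graph:
  d — {q}
  q — {d}
  t — {v,x,z}
  v — {t,x,z}
  x — {t,v}
  z — {t,v}

Colouring:
  {t,v,x} pairwise interfere (3-clique) ⇒ χ ≥ 3
  assign d→r0 q→r1 t→r0 v→r1 x→r2 z→r2 — no edge inside a register ⇒ χ ≤ 3
  χ = 3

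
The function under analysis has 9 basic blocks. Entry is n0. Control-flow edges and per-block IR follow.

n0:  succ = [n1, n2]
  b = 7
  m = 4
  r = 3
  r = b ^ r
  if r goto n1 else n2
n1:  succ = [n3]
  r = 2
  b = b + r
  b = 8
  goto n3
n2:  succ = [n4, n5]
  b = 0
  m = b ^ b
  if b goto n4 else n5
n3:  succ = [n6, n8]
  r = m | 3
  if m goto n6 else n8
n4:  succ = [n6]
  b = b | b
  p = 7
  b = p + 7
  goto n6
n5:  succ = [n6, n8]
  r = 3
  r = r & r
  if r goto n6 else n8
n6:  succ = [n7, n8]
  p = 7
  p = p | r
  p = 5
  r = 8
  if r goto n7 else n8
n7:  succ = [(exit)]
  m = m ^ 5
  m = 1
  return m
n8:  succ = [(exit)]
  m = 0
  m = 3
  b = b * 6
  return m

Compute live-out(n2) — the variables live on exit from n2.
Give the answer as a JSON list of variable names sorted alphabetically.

Answer: ["b", "m", "r"]

Analysis:
Per-block:
  n0: {b,m,r} / ∅
  n1: {b,r} / {b}
  n2: {b,m} / ∅
  n3: {r} / {m}
  n4: {b,p} / {b}
  n5: {r} / ∅
  n6: {p,r} / {r}
  n7: {m} / {m}
  n8: {b,m} / {b}

Backward fixpoint:
  n0 li=∅ lo={b,m,r}
  n1 li={b,m} lo={b,m}
  n2 li={r} lo={b,m,r}
  n3 li={b,m} lo={b,m,r}
  n4 li={b,m,r} lo={b,m,r}
  n5 li={b,m} lo={b,m,r}
  n6 li={b,m,r} lo={b,m}
  n7 li={m} lo=∅
  n8 li={b} lo=∅

live-out(n2) = ["b", "m", "r"]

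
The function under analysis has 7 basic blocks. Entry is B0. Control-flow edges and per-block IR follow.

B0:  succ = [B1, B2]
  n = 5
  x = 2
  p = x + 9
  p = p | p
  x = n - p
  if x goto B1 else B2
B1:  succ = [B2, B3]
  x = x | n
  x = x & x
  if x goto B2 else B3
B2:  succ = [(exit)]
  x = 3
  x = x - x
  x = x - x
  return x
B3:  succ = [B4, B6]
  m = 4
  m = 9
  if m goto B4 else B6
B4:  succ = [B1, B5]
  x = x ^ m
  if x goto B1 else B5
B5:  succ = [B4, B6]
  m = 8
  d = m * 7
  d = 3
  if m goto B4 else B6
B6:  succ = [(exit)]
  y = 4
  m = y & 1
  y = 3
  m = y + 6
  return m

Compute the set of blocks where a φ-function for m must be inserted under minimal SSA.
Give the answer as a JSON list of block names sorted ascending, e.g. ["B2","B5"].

idom tree: B1←B0 B2←B0 B3←B1 B4←B3 B5←B4 B6←B3
Dom at joins:
  B1: preds {B0,B4}: {B0} ∩ {B0,B1,B3,B4} = {B0}; idom=B0
  B2: preds {B0,B1}: {B0} ∩ {B0,B1} = {B0}; idom=B0
  B4: preds {B3,B5}: {B0,B1,B3} ∩ {B0,B1,B3,B4,B5} = {B0,B1,B3}; idom=B3
  B6: preds {B3,B5}: {B0,B1,B3} ∩ {B0,B1,B3,B4,B5} = {B0,B1,B3}; idom=B3

Frontier:
  B1←B0: walk · to B0
  B1←B4: walk B4→B3→B1 to B0
  B2←B0: walk · to B0
  B2←B1: walk B1 to B0
  B4←B3: walk · to B3
  B4←B5: walk B5→B4 to B3
  B6←B3: walk · to B3
  B6←B5: walk B5→B4 to B3
  DF(B0)=∅
  DF(B1)={B1,B2}
  DF(B2)=∅
  DF(B3)={B1}
  DF(B4)={B1,B4,B6}
  DF(B5)={B4,B6}
  DF(B6)=∅

φ for m: defs {B3,B5,B6}
  DF⁺ = {B1,B2,B4,B6}

Answer: ["B1", "B2", "B4", "B6"]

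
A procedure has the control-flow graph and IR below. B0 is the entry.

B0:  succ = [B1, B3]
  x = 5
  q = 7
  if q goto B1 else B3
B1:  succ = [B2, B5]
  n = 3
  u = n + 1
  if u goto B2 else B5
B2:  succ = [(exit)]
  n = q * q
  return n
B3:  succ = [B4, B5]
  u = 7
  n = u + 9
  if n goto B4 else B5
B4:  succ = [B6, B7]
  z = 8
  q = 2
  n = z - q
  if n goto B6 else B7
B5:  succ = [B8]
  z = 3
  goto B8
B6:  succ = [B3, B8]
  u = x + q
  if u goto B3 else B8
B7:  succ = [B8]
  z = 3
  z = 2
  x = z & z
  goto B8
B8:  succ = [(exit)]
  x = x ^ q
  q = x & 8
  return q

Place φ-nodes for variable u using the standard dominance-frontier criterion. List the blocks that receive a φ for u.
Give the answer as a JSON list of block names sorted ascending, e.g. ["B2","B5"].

idom tree: B1←B0 B2←B1 B3←B0 B4←B3 B5←B0 B6←B4 B7←B4 B8←B0
Dom∩ at merges:
  B3: preds {B0,B6}: {B0} ∩ {B0,B3,B4,B6} = {B0}; idom=B0
  B5: preds {B1,B3}: {B0,B1} ∩ {B0,B3} = {B0}; idom=B0
  B8: preds {B5,B6,B7}: {B0,B5} ∩ {B0,B3,B4,B6} ∩ {B0,B3,B4,B7} = {B0}; idom=B0

Frontier:
  join B3 pred B0: · stop@B0
  join B3 pred B6: B6→B4→B3 stop@B0
  join B5 pred B1: B1 stop@B0
  join B5 pred B3: B3 stop@B0
  join B8 pred B5: B5 stop@B0
  join B8 pred B6: B6→B4→B3 stop@B0
  join B8 pred B7: B7→B4→B3 stop@B0
  B0 → ∅
  B1 → {B5}
  B2 → ∅
  B3 → {B3,B5,B8}
  B4 → {B3,B8}
  B5 → {B8}
  B6 → {B3,B8}
  B7 → {B8}
  B8 → ∅

φ for u: defs {B1,B3,B6}
  DF⁺ = {B3,B5,B8}

Answer: ["B3", "B5", "B8"]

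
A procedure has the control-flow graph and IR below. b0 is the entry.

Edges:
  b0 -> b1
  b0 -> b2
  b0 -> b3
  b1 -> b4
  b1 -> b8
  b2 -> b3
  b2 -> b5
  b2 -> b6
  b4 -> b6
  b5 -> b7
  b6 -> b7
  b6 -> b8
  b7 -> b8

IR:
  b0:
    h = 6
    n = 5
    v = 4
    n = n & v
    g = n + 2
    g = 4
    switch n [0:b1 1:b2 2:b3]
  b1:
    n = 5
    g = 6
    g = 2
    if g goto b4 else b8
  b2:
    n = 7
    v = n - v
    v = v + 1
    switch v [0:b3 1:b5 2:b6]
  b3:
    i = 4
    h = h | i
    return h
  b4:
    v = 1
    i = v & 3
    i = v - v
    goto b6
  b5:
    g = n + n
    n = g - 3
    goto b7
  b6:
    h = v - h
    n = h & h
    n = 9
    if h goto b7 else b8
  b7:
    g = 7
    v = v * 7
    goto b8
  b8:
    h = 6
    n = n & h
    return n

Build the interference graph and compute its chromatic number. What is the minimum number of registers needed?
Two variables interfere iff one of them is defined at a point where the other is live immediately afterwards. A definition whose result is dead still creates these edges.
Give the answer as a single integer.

Per-block:
  b0: def={g,h,n,v} ue=∅
  b1: def={g,n} ue=∅
  b2: def={n,v} ue={v}
  b3: def={h,i} ue={h}
  b4: def={i,v} ue=∅
  b5: def={g,n} ue={n}
  b6: def={h,n} ue={h,v}
  b7: def={g,v} ue={v}
  b8: def={h,n} ue={n}

Liveness:
  b0 li=∅ lo={h,v}
  b1 li={h} lo={h,n}
  b2 li={h,v} lo={h,n,v}
  b3 li={h} lo=∅
  b4 li={h} lo={h,v}
  b5 li={n,v} lo={n,v}
  b6 li={h,v} lo={n,v}
  b7 li={n,v} lo={n}
  b8 li={n} lo=∅

Interfere edges:
  g — {h,n,v}
  h — {g,i,n,v}
  i — {h,v}
  n — {g,h,v}
  v — {g,h,i,n}

Colouring:
  {g,h,n,v} pairwise interfere (4-clique) ⇒ χ ≥ 4
  assign g→r2 h→r0 i→r2 n→r3 v→r1 — no edge inside a register ⇒ χ ≤ 4
  χ = 4

Answer: 4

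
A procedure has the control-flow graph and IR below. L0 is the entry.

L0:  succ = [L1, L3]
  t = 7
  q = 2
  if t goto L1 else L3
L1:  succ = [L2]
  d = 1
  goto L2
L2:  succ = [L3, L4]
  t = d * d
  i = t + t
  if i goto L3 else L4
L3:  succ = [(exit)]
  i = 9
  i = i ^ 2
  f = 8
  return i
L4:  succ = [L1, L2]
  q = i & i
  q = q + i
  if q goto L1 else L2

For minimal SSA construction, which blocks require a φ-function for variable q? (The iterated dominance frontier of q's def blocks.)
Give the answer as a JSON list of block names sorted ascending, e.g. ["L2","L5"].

Answer: ["L1", "L2", "L3"]

Working:
idom tree: L1←L0 L2←L1 L3←L0 L4←L2
Join-block Dom:
  L1: preds {L0,L4}: {L0} ∩ {L0,L1,L2,L4} = {L0}; idom=L0
  L2: preds {L1,L4}: {L0,L1} ∩ {L0,L1,L2,L4} = {L0,L1}; idom=L1
  L3: preds {L0,L2}: {L0} ∩ {L0,L1,L2} = {L0}; idom=L0

DF walk-up:
  join L1 pred L0: · stop@L0
  join L1 pred L4: L4→L2→L1 stop@L0
  join L2 pred L1: · stop@L1
  join L2 pred L4: L4→L2 stop@L1
  join L3 pred L0: · stop@L0
  join L3 pred L2: L2→L1 stop@L0
  DF(L0)=∅
  DF(L1)={L1,L3}
  DF(L2)={L1,L2,L3}
  DF(L3)=∅
  DF(L4)={L1,L2}

φ for q: defs {L0,L4}
  DF⁺ = {L1,L2,L3}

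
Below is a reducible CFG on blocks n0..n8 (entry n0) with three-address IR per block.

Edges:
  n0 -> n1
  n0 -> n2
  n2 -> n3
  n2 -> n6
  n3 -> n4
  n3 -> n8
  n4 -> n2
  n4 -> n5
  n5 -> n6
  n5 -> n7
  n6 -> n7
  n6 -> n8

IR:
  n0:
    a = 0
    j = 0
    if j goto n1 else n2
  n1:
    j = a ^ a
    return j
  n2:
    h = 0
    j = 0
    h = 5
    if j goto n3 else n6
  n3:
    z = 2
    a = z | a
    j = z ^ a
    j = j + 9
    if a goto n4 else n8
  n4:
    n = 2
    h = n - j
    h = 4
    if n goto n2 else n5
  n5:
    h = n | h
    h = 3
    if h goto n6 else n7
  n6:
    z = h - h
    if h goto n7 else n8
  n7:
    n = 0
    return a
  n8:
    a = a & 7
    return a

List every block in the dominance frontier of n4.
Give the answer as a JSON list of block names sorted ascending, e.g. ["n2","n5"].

idom tree: n1←n0 n2←n0 n3←n2 n4←n3 n5←n4 n6←n2 n7←n2 n8←n2
Dom∩ at merges:
  n2: preds {n0,n4}: {n0} ∩ {n0,n2,n3,n4} = {n0}; idom=n0
  n6: preds {n2,n5}: {n0,n2} ∩ {n0,n2,n3,n4,n5} = {n0,n2}; idom=n2
  n7: preds {n5,n6}: {n0,n2,n3,n4,n5} ∩ {n0,n2,n6} = {n0,n2}; idom=n2
  n8: preds {n3,n6}: {n0,n2,n3} ∩ {n0,n2,n6} = {n0,n2}; idom=n2

Frontier:
  n2←n0: walk · to n0
  n2←n4: walk n4→n3→n2 to n0
  n6←n2: walk · to n2
  n6←n5: walk n5→n4→n3 to n2
  n7←n5: walk n5→n4→n3 to n2
  n7←n6: walk n6 to n2
  n8←n3: walk n3 to n2
  n8←n6: walk n6 to n2
  n0 → ∅
  n1 → ∅
  n2 → {n2}
  n3 → {n2,n6,n7,n8}
  n4 → {n2,n6,n7}
  n5 → {n6,n7}
  n6 → {n7,n8}
  n7 → ∅
  n8 → ∅

DF(n4) = ["n2", "n6", "n7"]

Answer: ["n2", "n6", "n7"]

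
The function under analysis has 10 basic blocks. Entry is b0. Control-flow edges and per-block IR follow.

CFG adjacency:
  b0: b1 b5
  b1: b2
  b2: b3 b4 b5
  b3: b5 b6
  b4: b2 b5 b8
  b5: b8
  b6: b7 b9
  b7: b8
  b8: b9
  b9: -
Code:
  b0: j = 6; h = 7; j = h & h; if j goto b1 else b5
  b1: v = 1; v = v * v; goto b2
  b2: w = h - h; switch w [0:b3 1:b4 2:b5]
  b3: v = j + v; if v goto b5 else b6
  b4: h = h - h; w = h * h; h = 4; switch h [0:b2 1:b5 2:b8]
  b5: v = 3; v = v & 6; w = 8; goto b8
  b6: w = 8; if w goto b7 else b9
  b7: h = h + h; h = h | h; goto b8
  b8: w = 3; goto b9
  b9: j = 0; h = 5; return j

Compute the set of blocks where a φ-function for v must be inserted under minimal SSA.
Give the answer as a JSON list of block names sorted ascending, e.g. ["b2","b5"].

idom tree: b1←b0 b2←b1 b3←b2 b4←b2 b5←b0 b6←b3 b7←b6 b8←b0 b9←b0
Dom∩ at merges:
  b2: preds {b1,b4}: {b0,b1} ∩ {b0,b1,b2,b4} = {b0,b1}; idom=b1
  b5: preds {b0,b2,b3,b4}: {b0} ∩ {b0,b1,b2} ∩ {b0,b1,b2,b3} ∩ {b0,b1,b2,b4} = {b0}; idom=b0
  b8: preds {b4,b5,b7}: {b0,b1,b2,b4} ∩ {b0,b5} ∩ {b0,b1,b2,b3,b6,b7} = {b0}; idom=b0
  b9: preds {b6,b8}: {b0,b1,b2,b3,b6} ∩ {b0,b8} = {b0}; idom=b0

DF derivation:
  b2←b1: walk · to b1
  b2←b4: walk b4→b2 to b1
  b5←b0: walk · to b0
  b5←b2: walk b2→b1 to b0
  b5←b3: walk b3→b2→b1 to b0
  b5←b4: walk b4→b2→b1 to b0
  b8←b4: walk b4→b2→b1 to b0
  b8←b5: walk b5 to b0
  b8←b7: walk b7→b6→b3→b2→b1 to b0
  b9←b6: walk b6→b3→b2→b1 to b0
  b9←b8: walk b8 to b0
  DF(b0)=∅
  DF(b1)={b5,b8,b9}
  DF(b2)={b2,b5,b8,b9}
  DF(b3)={b5,b8,b9}
  DF(b4)={b2,b5,b8}
  DF(b5)={b8}
  DF(b6)={b8,b9}
  DF(b7)={b8}
  DF(b8)={b9}
  DF(b9)=∅

φ for v: defs {b1,b3,b5}
  DF⁺ = {b5,b8,b9}

Answer: ["b5", "b8", "b9"]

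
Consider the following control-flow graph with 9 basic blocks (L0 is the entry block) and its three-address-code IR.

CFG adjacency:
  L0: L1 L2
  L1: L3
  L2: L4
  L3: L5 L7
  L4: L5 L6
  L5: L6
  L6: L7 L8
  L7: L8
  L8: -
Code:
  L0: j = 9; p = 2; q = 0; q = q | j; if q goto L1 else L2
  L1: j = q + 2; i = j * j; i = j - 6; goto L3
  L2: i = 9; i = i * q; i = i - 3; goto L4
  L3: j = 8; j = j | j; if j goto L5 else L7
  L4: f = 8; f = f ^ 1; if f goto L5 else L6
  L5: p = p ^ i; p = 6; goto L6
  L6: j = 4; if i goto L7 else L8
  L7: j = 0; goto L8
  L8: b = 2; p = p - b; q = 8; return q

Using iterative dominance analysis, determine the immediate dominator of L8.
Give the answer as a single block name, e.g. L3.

Answer: L0

Analysis:
idom tree: L1←L0 L2←L0 L3←L1 L4←L2 L5←L0 L6←L0 L7←L0 L8←L0
Join-block Dom:
  L5: preds {L3,L4}: {L0,L1,L3} ∩ {L0,L2,L4} = {L0}; idom=L0
  L6: preds {L4,L5}: {L0,L2,L4} ∩ {L0,L5} = {L0}; idom=L0
  L7: preds {L3,L6}: {L0,L1,L3} ∩ {L0,L6} = {L0}; idom=L0
  L8: preds {L6,L7}: {L0,L6} ∩ {L0,L7} = {L0}; idom=L0

idom(L8) = L0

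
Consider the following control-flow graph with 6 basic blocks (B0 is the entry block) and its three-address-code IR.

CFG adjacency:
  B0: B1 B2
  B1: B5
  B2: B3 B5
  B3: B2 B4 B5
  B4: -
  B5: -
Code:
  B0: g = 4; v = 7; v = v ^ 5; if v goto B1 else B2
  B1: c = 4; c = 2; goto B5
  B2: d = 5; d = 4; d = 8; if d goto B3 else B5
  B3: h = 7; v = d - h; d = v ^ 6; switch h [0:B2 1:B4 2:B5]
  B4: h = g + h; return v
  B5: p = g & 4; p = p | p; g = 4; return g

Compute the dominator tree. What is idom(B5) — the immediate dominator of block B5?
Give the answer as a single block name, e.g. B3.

idom tree: B1←B0 B2←B0 B3←B2 B4←B3 B5←B0
Dom∩ at merges:
  B2: preds {B0,B3}: {B0} ∩ {B0,B2,B3} = {B0}; idom=B0
  B5: preds {B1,B2,B3}: {B0,B1} ∩ {B0,B2} ∩ {B0,B2,B3} = {B0}; idom=B0

idom(B5) = B0

Answer: B0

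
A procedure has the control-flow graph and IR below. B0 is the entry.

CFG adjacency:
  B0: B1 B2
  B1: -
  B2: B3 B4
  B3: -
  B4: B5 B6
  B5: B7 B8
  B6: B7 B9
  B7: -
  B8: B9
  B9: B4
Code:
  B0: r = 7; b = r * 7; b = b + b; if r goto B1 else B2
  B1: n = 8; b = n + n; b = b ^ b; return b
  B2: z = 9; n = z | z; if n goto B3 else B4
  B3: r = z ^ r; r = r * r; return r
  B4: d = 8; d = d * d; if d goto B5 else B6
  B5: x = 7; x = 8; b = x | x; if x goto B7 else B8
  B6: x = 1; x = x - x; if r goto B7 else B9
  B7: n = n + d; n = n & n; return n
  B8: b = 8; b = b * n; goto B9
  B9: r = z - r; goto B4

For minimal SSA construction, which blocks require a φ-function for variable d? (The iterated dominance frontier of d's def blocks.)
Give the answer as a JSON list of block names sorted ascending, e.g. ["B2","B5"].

idom tree: B1←B0 B2←B0 B3←B2 B4←B2 B5←B4 B6←B4 B7←B4 B8←B5 B9←B4
Dom at joins:
  B4: preds {B2,B9}: {B0,B2} ∩ {B0,B2,B4,B9} = {B0,B2}; idom=B2
  B7: preds {B5,B6}: {B0,B2,B4,B5} ∩ {B0,B2,B4,B6} = {B0,B2,B4}; idom=B4
  B9: preds {B6,B8}: {B0,B2,B4,B6} ∩ {B0,B2,B4,B5,B8} = {B0,B2,B4}; idom=B4

DF walk-up:
  B4←B2: walk · to B2
  B4←B9: walk B9→B4 to B2
  B7←B5: walk B5 to B4
  B7←B6: walk B6 to B4
  B9←B6: walk B6 to B4
  B9←B8: walk B8→B5 to B4
  DF(B0)=∅
  DF(B1)=∅
  DF(B2)=∅
  DF(B3)=∅
  DF(B4)={B4}
  DF(B5)={B7,B9}
  DF(B6)={B7,B9}
  DF(B7)=∅
  DF(B8)={B9}
  DF(B9)={B4}

φ for d: defs {B4}
  DF⁺ = {B4}

Answer: ["B4"]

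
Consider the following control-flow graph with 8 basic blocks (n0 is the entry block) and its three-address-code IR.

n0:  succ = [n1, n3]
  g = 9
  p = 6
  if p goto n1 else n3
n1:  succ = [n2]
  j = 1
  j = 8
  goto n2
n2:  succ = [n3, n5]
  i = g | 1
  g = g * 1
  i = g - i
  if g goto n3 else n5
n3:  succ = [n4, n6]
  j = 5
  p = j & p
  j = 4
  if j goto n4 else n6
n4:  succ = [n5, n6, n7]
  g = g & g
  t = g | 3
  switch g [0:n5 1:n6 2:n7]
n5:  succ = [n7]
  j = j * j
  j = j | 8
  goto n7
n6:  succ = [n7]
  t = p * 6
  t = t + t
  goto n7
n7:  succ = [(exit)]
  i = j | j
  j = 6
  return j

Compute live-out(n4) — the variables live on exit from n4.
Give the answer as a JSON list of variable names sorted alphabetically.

Answer: ["j", "p"]

Analysis:
Per-block:
  n0: {g,p} / ∅
  n1: {j} / ∅
  n2: {g,i} / {g}
  n3: {j,p} / {p}
  n4: {g,t} / {g}
  n5: {j} / {j}
  n6: {t} / {p}
  n7: {i,j} / {j}

Backward fixpoint:
  n0: in=∅ out={g,p}
  n1: in={g,p} out={g,j,p}
  n2: in={g,j,p} out={g,j,p}
  n3: in={g,p} out={g,j,p}
  n4: in={g,j,p} out={j,p}
  n5: in={j} out={j}
  n6: in={j,p} out={j}
  n7: in={j} out=∅

live-out(n4) = ["j", "p"]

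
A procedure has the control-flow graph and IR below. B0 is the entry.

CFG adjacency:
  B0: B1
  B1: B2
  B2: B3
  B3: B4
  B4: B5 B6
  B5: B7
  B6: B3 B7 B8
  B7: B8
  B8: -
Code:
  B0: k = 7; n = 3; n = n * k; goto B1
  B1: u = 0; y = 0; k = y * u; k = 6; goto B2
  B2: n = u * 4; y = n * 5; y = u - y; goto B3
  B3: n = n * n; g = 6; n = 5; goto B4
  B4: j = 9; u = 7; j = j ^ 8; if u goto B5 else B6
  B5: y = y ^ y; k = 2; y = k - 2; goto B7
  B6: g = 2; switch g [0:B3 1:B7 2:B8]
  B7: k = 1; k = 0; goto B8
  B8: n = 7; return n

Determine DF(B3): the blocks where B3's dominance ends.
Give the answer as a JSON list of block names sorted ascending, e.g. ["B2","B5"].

Answer: ["B3"]

Analysis:
idom tree: B1←B0 B2←B1 B3←B2 B4←B3 B5←B4 B6←B4 B7←B4 B8←B4
Join-block Dom:
  B3: preds {B2,B6}: {B0,B1,B2} ∩ {B0,B1,B2,B3,B4,B6} = {B0,B1,B2}; idom=B2
  B7: preds {B5,B6}: {B0,B1,B2,B3,B4,B5} ∩ {B0,B1,B2,B3,B4,B6} = {B0,B1,B2,B3,B4}; idom=B4
  B8: preds {B6,B7}: {B0,B1,B2,B3,B4,B6} ∩ {B0,B1,B2,B3,B4,B7} = {B0,B1,B2,B3,B4}; idom=B4

DF derivation:
  join B3 pred B2: · stop@B2
  join B3 pred B6: B6→B4→B3 stop@B2
  join B7 pred B5: B5 stop@B4
  join B7 pred B6: B6 stop@B4
  join B8 pred B6: B6 stop@B4
  join B8 pred B7: B7 stop@B4
  DF(B0)=∅
  DF(B1)=∅
  DF(B2)=∅
  DF(B3)={B3}
  DF(B4)={B3}
  DF(B5)={B7}
  DF(B6)={B3,B7,B8}
  DF(B7)={B8}
  DF(B8)=∅

DF(B3) = ["B3"]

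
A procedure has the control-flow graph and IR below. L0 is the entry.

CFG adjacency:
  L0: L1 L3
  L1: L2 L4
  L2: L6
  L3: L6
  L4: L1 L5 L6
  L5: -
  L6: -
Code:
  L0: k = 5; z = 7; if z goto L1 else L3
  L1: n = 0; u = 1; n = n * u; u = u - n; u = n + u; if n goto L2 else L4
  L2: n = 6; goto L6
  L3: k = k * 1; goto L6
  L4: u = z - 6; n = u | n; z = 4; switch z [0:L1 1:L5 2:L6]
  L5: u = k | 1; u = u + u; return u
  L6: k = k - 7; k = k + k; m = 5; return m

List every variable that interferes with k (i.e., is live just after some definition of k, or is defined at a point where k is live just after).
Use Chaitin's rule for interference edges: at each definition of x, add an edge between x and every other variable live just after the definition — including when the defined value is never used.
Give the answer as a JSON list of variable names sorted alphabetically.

def/use:
  L0 def {k,z} use ∅
  L1 def {n,u} use ∅
  L2 def {n} use ∅
  L3 def {k} use {k}
  L4 def {n,u,z} use {n,z}
  L5 def {u} use {k}
  L6 def {k,m} use {k}

Live sets:
  L0 li=∅ lo={k,z}
  L1 li={k,z} lo={k,n,z}
  L2 li={k} lo={k}
  L3 li={k} lo={k}
  L4 li={k,n,z} lo={k,z}
  L5 li={k} lo=∅
  L6 li={k} lo=∅

Interference:
  k: {n,u,z}
  m: ∅
  n: {k,u,z}
  u: {k,n,z}
  z: {k,n,u}

N(k) = ["n", "u", "z"]

Answer: ["n", "u", "z"]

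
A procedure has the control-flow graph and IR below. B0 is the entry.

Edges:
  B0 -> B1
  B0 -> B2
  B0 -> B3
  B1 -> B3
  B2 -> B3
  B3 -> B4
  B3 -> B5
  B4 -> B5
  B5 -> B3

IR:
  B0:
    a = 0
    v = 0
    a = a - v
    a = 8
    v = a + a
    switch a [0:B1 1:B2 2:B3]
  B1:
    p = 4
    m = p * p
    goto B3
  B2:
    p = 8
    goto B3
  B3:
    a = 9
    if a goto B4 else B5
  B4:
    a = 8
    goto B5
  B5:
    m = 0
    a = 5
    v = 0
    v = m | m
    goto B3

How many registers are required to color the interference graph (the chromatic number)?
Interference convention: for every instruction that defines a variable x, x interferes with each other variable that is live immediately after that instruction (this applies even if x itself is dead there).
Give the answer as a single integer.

Block summaries:
  B0: def={a,v} ue=∅
  B1: def={m,p} ue=∅
  B2: def={p} ue=∅
  B3: def={a} ue=∅
  B4: def={a} ue=∅
  B5: def={a,m,v} ue=∅

Live sets:
  B0: in=∅ out=∅
  B1: in=∅ out=∅
  B2: in=∅ out=∅
  B3: in=∅ out=∅
  B4: in=∅ out=∅
  B5: in=∅ out=∅

Interference:
  a↔{m,v}
  m↔{a,v}
  p↔∅
  v↔{a,m}

Registers:
  lower bound: {a,m,v} mutually conflict ⇒ χ ≥ 3
  3-colouring: c0={a,p}  c1={m}  c2={v}
  χ = 3

Answer: 3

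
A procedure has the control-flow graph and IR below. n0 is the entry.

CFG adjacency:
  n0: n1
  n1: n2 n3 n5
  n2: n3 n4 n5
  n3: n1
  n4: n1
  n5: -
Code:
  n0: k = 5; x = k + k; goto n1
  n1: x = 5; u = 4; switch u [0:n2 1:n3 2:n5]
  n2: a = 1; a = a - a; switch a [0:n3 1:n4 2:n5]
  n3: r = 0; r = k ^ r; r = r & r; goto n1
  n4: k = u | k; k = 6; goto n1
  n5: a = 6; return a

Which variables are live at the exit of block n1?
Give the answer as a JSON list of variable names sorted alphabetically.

Answer: ["k", "u"]

Analysis:
Block summaries:
  n0: {k,x} / ∅
  n1: {u,x} / ∅
  n2: {a} / ∅
  n3: {r} / {k}
  n4: {k} / {k,u}
  n5: {a} / ∅

Live sets:
  n0: in=∅ out={k}
  n1: in={k} out={k,u}
  n2: in={k,u} out={k,u}
  n3: in={k} out={k}
  n4: in={k,u} out={k}
  n5: in=∅ out=∅

live-out(n1) = ["k", "u"]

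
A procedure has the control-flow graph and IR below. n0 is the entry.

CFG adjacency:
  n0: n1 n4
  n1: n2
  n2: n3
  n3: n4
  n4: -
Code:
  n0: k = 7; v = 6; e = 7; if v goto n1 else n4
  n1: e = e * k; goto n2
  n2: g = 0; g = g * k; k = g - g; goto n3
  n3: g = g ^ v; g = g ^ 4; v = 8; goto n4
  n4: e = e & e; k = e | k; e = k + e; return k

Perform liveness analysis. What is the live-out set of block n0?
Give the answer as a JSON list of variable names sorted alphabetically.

Per-block:
  n0: {e,k,v} / ∅
  n1: {e} / {e,k}
  n2: {g,k} / {k}
  n3: {g,v} / {g,v}
  n4: {e,k} / {e,k}

Live sets:
  live n0: ∅→{e,k,v}
  live n1: {e,k,v}→{e,k,v}
  live n2: {e,k,v}→{e,g,k,v}
  live n3: {e,g,k,v}→{e,k}
  live n4: {e,k}→∅

live-out(n0) = ["e", "k", "v"]

Answer: ["e", "k", "v"]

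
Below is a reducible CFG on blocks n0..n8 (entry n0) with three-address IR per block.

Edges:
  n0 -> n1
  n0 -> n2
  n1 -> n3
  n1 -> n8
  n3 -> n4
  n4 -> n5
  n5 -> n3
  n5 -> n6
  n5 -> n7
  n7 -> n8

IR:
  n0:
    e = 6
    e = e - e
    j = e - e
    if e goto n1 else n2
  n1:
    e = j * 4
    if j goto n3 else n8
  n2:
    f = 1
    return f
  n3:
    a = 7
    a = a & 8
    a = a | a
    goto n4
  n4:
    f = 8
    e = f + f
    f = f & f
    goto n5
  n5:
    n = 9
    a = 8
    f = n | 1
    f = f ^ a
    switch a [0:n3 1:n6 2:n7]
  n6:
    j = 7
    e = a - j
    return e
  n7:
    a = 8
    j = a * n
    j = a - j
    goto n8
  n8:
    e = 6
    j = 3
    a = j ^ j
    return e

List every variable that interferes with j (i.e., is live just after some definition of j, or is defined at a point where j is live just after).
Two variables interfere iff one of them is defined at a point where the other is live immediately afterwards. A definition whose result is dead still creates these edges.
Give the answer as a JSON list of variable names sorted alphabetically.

Block summaries:
  n0: def={e,j} ue=∅
  n1: def={e} ue={j}
  n2: def={f} ue=∅
  n3: def={a} ue=∅
  n4: def={e,f} ue=∅
  n5: def={a,f,n} ue=∅
  n6: def={e,j} ue={a}
  n7: def={a,j} ue={n}
  n8: def={a,e,j} ue=∅

Live sets:
  n0 li=∅ lo={j}
  n1 li={j} lo=∅
  n2 li=∅ lo=∅
  n3 li=∅ lo=∅
  n4 li=∅ lo=∅
  n5 li=∅ lo={a,n}
  n6 li={a} lo=∅
  n7 li={n} lo=∅
  n8 li=∅ lo=∅

Interference:
  a: {e,f,j,n}
  e: {a,f,j}
  f: {a,e,n}
  j: {a,e}
  n: {a,f}

N(j) = ["a", "e"]

Answer: ["a", "e"]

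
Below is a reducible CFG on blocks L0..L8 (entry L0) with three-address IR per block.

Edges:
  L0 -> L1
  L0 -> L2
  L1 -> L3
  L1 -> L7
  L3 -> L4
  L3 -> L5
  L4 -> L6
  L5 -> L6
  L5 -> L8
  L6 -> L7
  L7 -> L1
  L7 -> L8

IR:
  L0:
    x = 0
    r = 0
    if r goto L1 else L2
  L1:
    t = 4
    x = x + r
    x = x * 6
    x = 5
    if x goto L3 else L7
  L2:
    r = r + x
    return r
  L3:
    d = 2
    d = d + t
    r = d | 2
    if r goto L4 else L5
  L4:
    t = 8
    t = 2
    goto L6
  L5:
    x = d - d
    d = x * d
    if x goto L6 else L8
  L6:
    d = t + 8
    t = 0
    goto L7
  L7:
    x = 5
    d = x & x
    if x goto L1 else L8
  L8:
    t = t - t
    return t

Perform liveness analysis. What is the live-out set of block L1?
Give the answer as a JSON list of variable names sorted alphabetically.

Answer: ["r", "t"]

Analysis:
Block summaries:
  L0: def={r,x} ue=∅
  L1: def={t,x} ue={r,x}
  L2: def={r} ue={r,x}
  L3: def={d,r} ue={t}
  L4: def={t} ue=∅
  L5: def={d,x} ue={d}
  L6: def={d,t} ue={t}
  L7: def={d,x} ue=∅
  L8: def={t} ue={t}

Backward fixpoint:
  live L0: ∅→{r,x}
  live L1: {r,x}→{r,t}
  live L2: {r,x}→∅
  live L3: {t}→{d,r,t}
  live L4: {r}→{r,t}
  live L5: {d,r,t}→{r,t}
  live L6: {r,t}→{r,t}
  live L7: {r,t}→{r,t,x}
  live L8: {t}→∅

live-out(L1) = ["r", "t"]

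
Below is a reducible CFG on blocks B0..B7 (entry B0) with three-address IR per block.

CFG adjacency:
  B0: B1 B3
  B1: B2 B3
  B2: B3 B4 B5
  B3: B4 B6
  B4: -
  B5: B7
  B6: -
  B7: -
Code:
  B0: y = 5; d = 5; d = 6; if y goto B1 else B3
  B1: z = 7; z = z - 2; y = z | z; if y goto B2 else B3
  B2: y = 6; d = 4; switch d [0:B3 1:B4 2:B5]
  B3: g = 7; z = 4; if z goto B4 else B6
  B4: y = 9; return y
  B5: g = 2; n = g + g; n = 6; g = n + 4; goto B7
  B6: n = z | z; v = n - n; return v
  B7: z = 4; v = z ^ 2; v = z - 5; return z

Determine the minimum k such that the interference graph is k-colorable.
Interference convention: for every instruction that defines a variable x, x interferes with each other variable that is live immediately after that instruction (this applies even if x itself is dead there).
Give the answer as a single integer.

Answer: 2

Derivation:
Block summaries:
  B0: def={d,y} ue=∅
  B1: def={y,z} ue=∅
  B2: def={d,y} ue=∅
  B3: def={g,z} ue=∅
  B4: def={y} ue=∅
  B5: def={g,n} ue=∅
  B6: def={n,v} ue={z}
  B7: def={v,z} ue=∅

Liveness:
  live B0: ∅→∅
  live B1: ∅→∅
  live B2: ∅→∅
  live B3: ∅→{z}
  live B4: ∅→∅
  live B5: ∅→∅
  live B6: {z}→∅
  live B7: ∅→∅

Interfere edges:
  d↔{y}
  g↔∅
  n↔∅
  v↔{z}
  y↔{d}
  z↔{v}

Colouring:
  lower bound: {d,y} mutually conflict ⇒ χ ≥ 2
  2-colouring: r0={d,g,n,v}  r1={y,z}
  χ = 2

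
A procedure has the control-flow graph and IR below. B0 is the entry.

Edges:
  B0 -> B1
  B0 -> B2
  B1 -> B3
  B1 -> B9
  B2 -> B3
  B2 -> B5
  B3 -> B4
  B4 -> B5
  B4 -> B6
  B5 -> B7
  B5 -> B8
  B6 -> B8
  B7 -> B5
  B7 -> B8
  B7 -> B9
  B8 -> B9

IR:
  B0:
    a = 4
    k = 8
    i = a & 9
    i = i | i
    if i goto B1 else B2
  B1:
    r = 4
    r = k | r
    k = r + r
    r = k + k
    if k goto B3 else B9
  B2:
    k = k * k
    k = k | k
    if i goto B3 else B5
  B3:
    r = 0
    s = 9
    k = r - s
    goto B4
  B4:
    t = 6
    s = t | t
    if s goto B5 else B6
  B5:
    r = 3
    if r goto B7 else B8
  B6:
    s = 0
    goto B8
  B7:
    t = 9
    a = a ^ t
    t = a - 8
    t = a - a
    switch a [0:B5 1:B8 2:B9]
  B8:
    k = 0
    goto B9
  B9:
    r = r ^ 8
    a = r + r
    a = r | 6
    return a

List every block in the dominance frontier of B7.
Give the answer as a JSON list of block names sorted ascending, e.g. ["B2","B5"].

idom tree: B1←B0 B2←B0 B3←B0 B4←B3 B5←B0 B6←B4 B7←B5 B8←B0 B9←B0
Dom∩ at merges:
  B3: preds {B1,B2}: {B0,B1} ∩ {B0,B2} = {B0}; idom=B0
  B5: preds {B2,B4,B7}: {B0,B2} ∩ {B0,B3,B4} ∩ {B0,B5,B7} = {B0}; idom=B0
  B8: preds {B5,B6,B7}: {B0,B5} ∩ {B0,B3,B4,B6} ∩ {B0,B5,B7} = {B0}; idom=B0
  B9: preds {B1,B7,B8}: {B0,B1} ∩ {B0,B5,B7} ∩ {B0,B8} = {B0}; idom=B0

Frontier:
  join B3 pred B1: B1 stop@B0
  join B3 pred B2: B2 stop@B0
  join B5 pred B2: B2 stop@B0
  join B5 pred B4: B4→B3 stop@B0
  join B5 pred B7: B7→B5 stop@B0
  join B8 pred B5: B5 stop@B0
  join B8 pred B6: B6→B4→B3 stop@B0
  join B8 pred B7: B7→B5 stop@B0
  join B9 pred B1: B1 stop@B0
  join B9 pred B7: B7→B5 stop@B0
  join B9 pred B8: B8 stop@B0
  DF(B0)=∅
  DF(B1)={B3,B9}
  DF(B2)={B3,B5}
  DF(B3)={B5,B8}
  DF(B4)={B5,B8}
  DF(B5)={B5,B8,B9}
  DF(B6)={B8}
  DF(B7)={B5,B8,B9}
  DF(B8)={B9}
  DF(B9)=∅

DF(B7) = ["B5", "B8", "B9"]

Answer: ["B5", "B8", "B9"]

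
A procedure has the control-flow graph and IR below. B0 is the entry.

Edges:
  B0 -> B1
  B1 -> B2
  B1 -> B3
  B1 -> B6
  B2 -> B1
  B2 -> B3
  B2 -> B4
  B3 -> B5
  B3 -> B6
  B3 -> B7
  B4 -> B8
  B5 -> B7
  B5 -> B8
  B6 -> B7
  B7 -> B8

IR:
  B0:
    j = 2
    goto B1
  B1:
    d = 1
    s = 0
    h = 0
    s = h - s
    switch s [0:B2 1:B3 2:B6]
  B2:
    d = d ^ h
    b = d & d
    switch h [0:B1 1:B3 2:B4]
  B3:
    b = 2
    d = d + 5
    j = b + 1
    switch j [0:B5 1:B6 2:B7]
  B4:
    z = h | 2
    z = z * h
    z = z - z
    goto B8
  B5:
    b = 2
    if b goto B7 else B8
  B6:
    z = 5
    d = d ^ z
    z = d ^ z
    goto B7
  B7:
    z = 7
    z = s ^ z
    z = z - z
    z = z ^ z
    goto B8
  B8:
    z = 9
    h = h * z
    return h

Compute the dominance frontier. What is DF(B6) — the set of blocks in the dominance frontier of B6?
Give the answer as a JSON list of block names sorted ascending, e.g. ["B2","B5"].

Answer: ["B7"]

Working:
idom tree: B1←B0 B2←B1 B3←B1 B4←B2 B5←B3 B6←B1 B7←B1 B8←B1
Join-block Dom:
  B1: preds {B0,B2}: {B0} ∩ {B0,B1,B2} = {B0}; idom=B0
  B3: preds {B1,B2}: {B0,B1} ∩ {B0,B1,B2} = {B0,B1}; idom=B1
  B6: preds {B1,B3}: {B0,B1} ∩ {B0,B1,B3} = {B0,B1}; idom=B1
  B7: preds {B3,B5,B6}: {B0,B1,B3} ∩ {B0,B1,B3,B5} ∩ {B0,B1,B6} = {B0,B1}; idom=B1
  B8: preds {B4,B5,B7}: {B0,B1,B2,B4} ∩ {B0,B1,B3,B5} ∩ {B0,B1,B7} = {B0,B1}; idom=B1

Frontier:
  join B1 pred B0: · stop@B0
  join B1 pred B2: B2→B1 stop@B0
  join B3 pred B1: · stop@B1
  join B3 pred B2: B2 stop@B1
  join B6 pred B1: · stop@B1
  join B6 pred B3: B3 stop@B1
  join B7 pred B3: B3 stop@B1
  join B7 pred B5: B5→B3 stop@B1
  join B7 pred B6: B6 stop@B1
  join B8 pred B4: B4→B2 stop@B1
  join B8 pred B5: B5→B3 stop@B1
  join B8 pred B7: B7 stop@B1
  B0 → ∅
  B1 → {B1}
  B2 → {B1,B3,B8}
  B3 → {B6,B7,B8}
  B4 → {B8}
  B5 → {B7,B8}
  B6 → {B7}
  B7 → {B8}
  B8 → ∅

DF(B6) = ["B7"]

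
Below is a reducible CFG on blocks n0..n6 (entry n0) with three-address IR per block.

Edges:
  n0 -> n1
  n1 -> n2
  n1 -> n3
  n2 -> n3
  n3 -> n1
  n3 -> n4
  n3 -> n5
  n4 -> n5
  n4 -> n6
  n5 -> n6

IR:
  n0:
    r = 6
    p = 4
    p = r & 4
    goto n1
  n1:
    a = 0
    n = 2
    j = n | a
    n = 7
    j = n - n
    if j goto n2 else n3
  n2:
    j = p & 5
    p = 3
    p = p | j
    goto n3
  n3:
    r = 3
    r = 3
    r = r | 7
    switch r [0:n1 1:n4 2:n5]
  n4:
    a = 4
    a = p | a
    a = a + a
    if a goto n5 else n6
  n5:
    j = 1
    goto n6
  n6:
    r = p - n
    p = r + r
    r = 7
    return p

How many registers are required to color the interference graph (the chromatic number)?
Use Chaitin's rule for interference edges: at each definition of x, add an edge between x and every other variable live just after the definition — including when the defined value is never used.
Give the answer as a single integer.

Answer: 3

Analysis:
def/use:
  n0 def {p,r} use ∅
  n1 def {a,j,n} use ∅
  n2 def {j,p} use {p}
  n3 def {r} use ∅
  n4 def {a} use {p}
  n5 def {j} use ∅
  n6 def {p,r} use {n,p}

Live sets:
  n0: in=∅ out={p}
  n1: in={p} out={n,p}
  n2: in={n,p} out={n,p}
  n3: in={n,p} out={n,p}
  n4: in={n,p} out={n,p}
  n5: in={n,p} out={n,p}
  n6: in={n,p} out=∅

Interfere edges:
  a: {n,p}
  j: {n,p}
  n: {a,j,p,r}
  p: {a,j,n,r}
  r: {n,p}

Chromatic number:
  clique {a,n,p} ⇒ need ≥ 3
  assign a→r2 j→r2 n→r0 p→r1 r→r2 — no edge inside a register ⇒ χ ≤ 3
  χ = 3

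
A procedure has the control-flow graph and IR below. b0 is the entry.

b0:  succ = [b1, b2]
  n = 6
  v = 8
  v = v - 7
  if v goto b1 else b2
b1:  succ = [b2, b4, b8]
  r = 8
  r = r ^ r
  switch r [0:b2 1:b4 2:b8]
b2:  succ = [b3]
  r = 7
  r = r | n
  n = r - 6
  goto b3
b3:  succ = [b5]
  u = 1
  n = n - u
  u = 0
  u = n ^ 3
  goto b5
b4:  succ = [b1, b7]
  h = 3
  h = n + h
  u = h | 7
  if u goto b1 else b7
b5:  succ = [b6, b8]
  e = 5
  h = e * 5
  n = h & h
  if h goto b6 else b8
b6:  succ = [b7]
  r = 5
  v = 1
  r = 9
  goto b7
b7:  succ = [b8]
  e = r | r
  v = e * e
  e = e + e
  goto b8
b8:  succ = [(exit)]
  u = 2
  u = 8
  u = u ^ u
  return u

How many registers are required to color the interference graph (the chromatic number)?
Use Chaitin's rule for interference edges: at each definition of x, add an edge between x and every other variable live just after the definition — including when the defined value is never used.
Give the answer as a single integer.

Block summaries:
  b0: def={n,v} ue=∅
  b1: def={r} ue=∅
  b2: def={n,r} ue={n}
  b3: def={n,u} ue={n}
  b4: def={h,u} ue={n}
  b5: def={e,h,n} ue=∅
  b6: def={r,v} ue=∅
  b7: def={e,v} ue={r}
  b8: def={u} ue=∅

Backward fixpoint:
  b0 li=∅ lo={n}
  b1 li={n} lo={n,r}
  b2 li={n} lo={n}
  b3 li={n} lo=∅
  b4 li={n,r} lo={n,r}
  b5 li=∅ lo=∅
  b6 li=∅ lo={r}
  b7 li={r} lo=∅
  b8 li=∅ lo=∅

Interference:
  e: {v}
  h: {n,r}
  n: {h,r,u,v}
  r: {h,n,u}
  u: {n,r}
  v: {e,n}

Colouring:
  lower bound: {h,n,r} mutually conflict ⇒ χ ≥ 3
  3-colouring: c0={e,n}  c1={r,v}  c2={h,u}
  χ = 3

Answer: 3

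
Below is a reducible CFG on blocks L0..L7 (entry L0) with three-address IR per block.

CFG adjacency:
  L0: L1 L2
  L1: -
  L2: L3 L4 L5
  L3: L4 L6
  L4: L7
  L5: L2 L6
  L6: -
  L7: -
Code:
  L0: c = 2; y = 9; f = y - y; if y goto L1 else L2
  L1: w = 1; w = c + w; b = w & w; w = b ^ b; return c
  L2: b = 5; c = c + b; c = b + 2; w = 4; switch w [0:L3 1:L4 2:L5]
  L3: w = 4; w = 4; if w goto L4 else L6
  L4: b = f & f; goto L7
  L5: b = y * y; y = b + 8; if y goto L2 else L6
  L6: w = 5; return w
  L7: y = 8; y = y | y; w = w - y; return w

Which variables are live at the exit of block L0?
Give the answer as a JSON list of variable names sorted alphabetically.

Block summaries:
  L0: def={c,f,y} ue=∅
  L1: def={b,w} ue={c}
  L2: def={b,c,w} ue={c}
  L3: def={w} ue=∅
  L4: def={b} ue={f}
  L5: def={b,y} ue={y}
  L6: def={w} ue=∅
  L7: def={w,y} ue={w}

Liveness:
  L0: in=∅ out={c,f,y}
  L1: in={c} out=∅
  L2: in={c,f,y} out={c,f,w,y}
  L3: in={f} out={f,w}
  L4: in={f,w} out={w}
  L5: in={c,f,y} out={c,f,y}
  L6: in=∅ out=∅
  L7: in={w} out=∅

live-out(L0) = ["c", "f", "y"]

Answer: ["c", "f", "y"]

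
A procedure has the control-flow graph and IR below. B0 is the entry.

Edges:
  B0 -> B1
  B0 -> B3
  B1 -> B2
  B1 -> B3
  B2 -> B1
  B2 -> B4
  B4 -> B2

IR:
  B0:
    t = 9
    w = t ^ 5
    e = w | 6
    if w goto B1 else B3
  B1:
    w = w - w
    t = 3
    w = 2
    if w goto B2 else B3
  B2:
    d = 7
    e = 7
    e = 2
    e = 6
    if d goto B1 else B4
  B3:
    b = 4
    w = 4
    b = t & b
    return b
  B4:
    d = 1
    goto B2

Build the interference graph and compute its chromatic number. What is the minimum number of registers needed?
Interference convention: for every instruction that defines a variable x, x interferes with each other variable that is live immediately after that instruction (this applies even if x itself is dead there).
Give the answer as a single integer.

def/use:
  B0 def {e,t,w} use ∅
  B1 def {t,w} use {w}
  B2 def {d,e} use ∅
  B3 def {b,w} use {t}
  B4 def {d} use ∅

Backward fixpoint:
  B0: in=∅ out={t,w}
  B1: in={w} out={t,w}
  B2: in={w} out={w}
  B3: in={t} out=∅
  B4: in={w} out={w}

Interference:
  b: {t,w}
  d: {e,w}
  e: {d,t,w}
  t: {b,e,w}
  w: {b,d,e,t}

Registers:
  {b,t,w} pairwise interfere (3-clique) ⇒ χ ≥ 3
  assign b→r1 d→r2 e→r1 t→r2 w→r0 — no edge inside a register ⇒ χ ≤ 3
  χ = 3

Answer: 3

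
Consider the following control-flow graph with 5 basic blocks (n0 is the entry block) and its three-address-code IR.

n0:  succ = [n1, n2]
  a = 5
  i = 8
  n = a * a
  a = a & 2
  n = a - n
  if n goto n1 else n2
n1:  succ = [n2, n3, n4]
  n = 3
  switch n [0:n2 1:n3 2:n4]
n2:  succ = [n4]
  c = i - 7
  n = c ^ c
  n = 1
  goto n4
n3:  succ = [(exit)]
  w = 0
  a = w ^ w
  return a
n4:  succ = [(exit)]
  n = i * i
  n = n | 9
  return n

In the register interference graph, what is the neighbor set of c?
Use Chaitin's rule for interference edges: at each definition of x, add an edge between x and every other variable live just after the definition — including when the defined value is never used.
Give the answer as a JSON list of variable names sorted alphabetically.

Block summaries:
  n0: def={a,i,n} ue=∅
  n1: def={n} ue=∅
  n2: def={c,n} ue={i}
  n3: def={a,w} ue=∅
  n4: def={n} ue={i}

Backward fixpoint:
  n0: in=∅ out={i}
  n1: in={i} out={i}
  n2: in={i} out={i}
  n3: in=∅ out=∅
  n4: in={i} out=∅

Conflict graph:
  a: {i,n}
  c: {i}
  i: {a,c,n}
  n: {a,i}
  w: ∅

N(c) = ["i"]

Answer: ["i"]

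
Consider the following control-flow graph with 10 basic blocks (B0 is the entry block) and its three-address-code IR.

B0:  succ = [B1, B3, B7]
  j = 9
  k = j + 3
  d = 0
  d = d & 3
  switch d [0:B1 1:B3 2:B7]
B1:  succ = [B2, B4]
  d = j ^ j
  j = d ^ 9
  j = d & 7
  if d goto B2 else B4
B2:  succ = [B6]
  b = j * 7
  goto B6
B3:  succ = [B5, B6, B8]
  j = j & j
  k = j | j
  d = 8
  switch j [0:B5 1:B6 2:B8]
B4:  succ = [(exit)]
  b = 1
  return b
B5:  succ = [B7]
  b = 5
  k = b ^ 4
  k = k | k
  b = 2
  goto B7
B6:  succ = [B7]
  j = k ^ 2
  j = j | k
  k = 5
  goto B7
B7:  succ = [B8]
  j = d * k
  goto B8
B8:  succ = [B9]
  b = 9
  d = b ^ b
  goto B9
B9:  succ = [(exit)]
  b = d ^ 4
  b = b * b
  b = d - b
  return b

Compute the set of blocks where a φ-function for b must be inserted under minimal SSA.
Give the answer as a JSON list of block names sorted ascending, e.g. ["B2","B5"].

Answer: ["B6", "B7", "B8"]

Working:
idom tree: B1←B0 B2←B1 B3←B0 B4←B1 B5←B3 B6←B0 B7←B0 B8←B0 B9←B8
Dom at joins:
  B6: preds {B2,B3}: {B0,B1,B2} ∩ {B0,B3} = {B0}; idom=B0
  B7: preds {B0,B5,B6}: {B0} ∩ {B0,B3,B5} ∩ {B0,B6} = {B0}; idom=B0
  B8: preds {B3,B7}: {B0,B3} ∩ {B0,B7} = {B0}; idom=B0

DF derivation:
  join B6 pred B2: B2→B1 stop@B0
  join B6 pred B3: B3 stop@B0
  join B7 pred B0: · stop@B0
  join B7 pred B5: B5→B3 stop@B0
  join B7 pred B6: B6 stop@B0
  join B8 pred B3: B3 stop@B0
  join B8 pred B7: B7 stop@B0
  B0 → ∅
  B1 → {B6}
  B2 → {B6}
  B3 → {B6,B7,B8}
  B4 → ∅
  B5 → {B7}
  B6 → {B7}
  B7 → {B8}
  B8 → ∅
  B9 → ∅

φ for b: defs {B2,B4,B5,B8,B9}
  DF⁺ = {B6,B7,B8}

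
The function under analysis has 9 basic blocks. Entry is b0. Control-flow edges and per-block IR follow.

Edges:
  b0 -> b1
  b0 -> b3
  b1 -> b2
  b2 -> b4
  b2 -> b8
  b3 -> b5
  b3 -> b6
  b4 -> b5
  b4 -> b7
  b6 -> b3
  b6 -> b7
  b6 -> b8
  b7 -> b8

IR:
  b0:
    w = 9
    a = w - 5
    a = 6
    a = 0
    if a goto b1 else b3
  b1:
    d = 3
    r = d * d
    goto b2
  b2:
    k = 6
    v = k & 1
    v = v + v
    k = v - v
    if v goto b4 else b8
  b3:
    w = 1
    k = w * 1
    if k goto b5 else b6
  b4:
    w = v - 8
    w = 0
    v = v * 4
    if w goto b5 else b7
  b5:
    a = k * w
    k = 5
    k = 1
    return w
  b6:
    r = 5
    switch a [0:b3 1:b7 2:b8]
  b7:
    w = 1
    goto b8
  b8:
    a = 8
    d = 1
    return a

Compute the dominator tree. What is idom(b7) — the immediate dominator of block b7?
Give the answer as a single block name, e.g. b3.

Answer: b0

Working:
idom tree: b1←b0 b2←b1 b3←b0 b4←b2 b5←b0 b6←b3 b7←b0 b8←b0
Join-block Dom:
  b3: preds {b0,b6}: {b0} ∩ {b0,b3,b6} = {b0}; idom=b0
  b5: preds {b3,b4}: {b0,b3} ∩ {b0,b1,b2,b4} = {b0}; idom=b0
  b7: preds {b4,b6}: {b0,b1,b2,b4} ∩ {b0,b3,b6} = {b0}; idom=b0
  b8: preds {b2,b6,b7}: {b0,b1,b2} ∩ {b0,b3,b6} ∩ {b0,b7} = {b0}; idom=b0

idom(b7) = b0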